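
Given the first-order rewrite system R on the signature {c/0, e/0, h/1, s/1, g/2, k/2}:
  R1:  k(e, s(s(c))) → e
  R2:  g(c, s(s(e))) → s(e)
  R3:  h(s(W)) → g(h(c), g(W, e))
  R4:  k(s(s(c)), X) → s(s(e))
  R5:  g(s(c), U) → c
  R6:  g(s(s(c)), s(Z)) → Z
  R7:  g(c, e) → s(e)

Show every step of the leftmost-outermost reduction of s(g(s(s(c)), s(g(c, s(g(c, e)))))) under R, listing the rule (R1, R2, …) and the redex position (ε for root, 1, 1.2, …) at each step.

s(s(e))

1. s(g(s(s(c)), s(g(c, s(g(c, e))))))  →  s(g(c, s(g(c, e))))   [R6 at 1]
2. s(g(c, s(g(c, e))))  →  s(g(c, s(s(e))))   [R7 at 1.2.1]
3. s(g(c, s(s(e))))  →  s(s(e))   [R2 at 1]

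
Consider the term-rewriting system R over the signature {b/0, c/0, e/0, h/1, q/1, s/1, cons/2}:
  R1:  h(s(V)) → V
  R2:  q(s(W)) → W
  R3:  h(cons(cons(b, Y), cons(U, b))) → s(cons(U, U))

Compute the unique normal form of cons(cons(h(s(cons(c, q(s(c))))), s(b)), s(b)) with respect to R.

cons(cons(cons(c, c), s(b)), s(b))

1. cons(cons(h(s(cons(c, q(s(c))))), s(b)), s(b))  →  cons(cons(cons(c, q(s(c))), s(b)), s(b))   [R1 at 1.1]
2. cons(cons(cons(c, q(s(c))), s(b)), s(b))  →  cons(cons(cons(c, c), s(b)), s(b))   [R2 at 1.1.2]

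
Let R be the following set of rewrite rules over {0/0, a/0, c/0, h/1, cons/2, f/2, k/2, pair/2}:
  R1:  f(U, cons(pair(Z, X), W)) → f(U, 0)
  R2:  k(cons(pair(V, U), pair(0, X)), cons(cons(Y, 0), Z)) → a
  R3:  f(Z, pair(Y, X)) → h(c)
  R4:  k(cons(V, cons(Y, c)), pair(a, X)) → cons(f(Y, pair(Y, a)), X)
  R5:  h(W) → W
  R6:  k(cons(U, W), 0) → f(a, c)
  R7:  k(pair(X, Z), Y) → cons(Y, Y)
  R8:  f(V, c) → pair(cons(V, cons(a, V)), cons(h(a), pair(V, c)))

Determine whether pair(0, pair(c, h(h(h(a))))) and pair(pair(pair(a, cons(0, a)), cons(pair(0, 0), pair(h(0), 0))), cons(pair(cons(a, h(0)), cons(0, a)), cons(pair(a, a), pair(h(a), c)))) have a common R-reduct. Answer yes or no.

no — NF(t₁) = pair(0, pair(c, a)), NF(t₂) = pair(pair(pair(a, cons(0, a)), cons(pair(0, 0), pair(0, 0))), cons(pair(cons(a, 0), cons(0, a)), cons(pair(a, a), pair(a, c))))

Reduce t₁ = pair(0, pair(c, h(h(h(a))))):
1. pair(0, pair(c, h(h(h(a)))))  →  pair(0, pair(c, h(h(a))))   [R5 at 2.2]
2. pair(0, pair(c, h(h(a))))  →  pair(0, pair(c, h(a)))   [R5 at 2.2]
3. pair(0, pair(c, h(a)))  →  pair(0, pair(c, a))   [R5 at 2.2]

Reduce t₂ = pair(pair(pair(a, cons(0, a)), cons(pair(0, 0), pair(h(0), 0))), cons(pair(cons(a, h(0)), cons(0, a)), cons(pair(a, a), pair(h(a), c)))):
1. pair(pair(pair(a, cons(0, a)), cons(pair(0, 0), pair(h(0), 0))), cons(pair(cons(a, h(0)), cons(0, a)), cons(pair(a, a), pair(h(a), c))))  →  pair(pair(pair(a, cons(0, a)), cons(pair(0, 0), pair(0, 0))), cons(pair(cons(a, h(0)), cons(0, a)), cons(pair(a, a), pair(h(a), c))))   [R5 at 1.2.2.1]
2. pair(pair(pair(a, cons(0, a)), cons(pair(0, 0), pair(0, 0))), cons(pair(cons(a, h(0)), cons(0, a)), cons(pair(a, a), pair(h(a), c))))  →  pair(pair(pair(a, cons(0, a)), cons(pair(0, 0), pair(0, 0))), cons(pair(cons(a, 0), cons(0, a)), cons(pair(a, a), pair(h(a), c))))   [R5 at 2.1.1.2]
3. pair(pair(pair(a, cons(0, a)), cons(pair(0, 0), pair(0, 0))), cons(pair(cons(a, 0), cons(0, a)), cons(pair(a, a), pair(h(a), c))))  →  pair(pair(pair(a, cons(0, a)), cons(pair(0, 0), pair(0, 0))), cons(pair(cons(a, 0), cons(0, a)), cons(pair(a, a), pair(a, c))))   [R5 at 2.2.2.1]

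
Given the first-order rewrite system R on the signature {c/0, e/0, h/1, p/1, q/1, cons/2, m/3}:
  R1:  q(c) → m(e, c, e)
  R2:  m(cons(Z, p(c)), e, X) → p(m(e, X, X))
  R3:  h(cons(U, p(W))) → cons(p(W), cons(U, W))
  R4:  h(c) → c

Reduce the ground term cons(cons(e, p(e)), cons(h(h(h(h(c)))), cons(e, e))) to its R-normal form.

1. cons(cons(e, p(e)), cons(h(h(h(h(c)))), cons(e, e)))  →  cons(cons(e, p(e)), cons(h(h(h(c))), cons(e, e)))   [R4 at 2.1.1.1.1]
2. cons(cons(e, p(e)), cons(h(h(h(c))), cons(e, e)))  →  cons(cons(e, p(e)), cons(h(h(c)), cons(e, e)))   [R4 at 2.1.1.1]
3. cons(cons(e, p(e)), cons(h(h(c)), cons(e, e)))  →  cons(cons(e, p(e)), cons(h(c), cons(e, e)))   [R4 at 2.1.1]
4. cons(cons(e, p(e)), cons(h(c), cons(e, e)))  →  cons(cons(e, p(e)), cons(c, cons(e, e)))   [R4 at 2.1]

cons(cons(e, p(e)), cons(c, cons(e, e)))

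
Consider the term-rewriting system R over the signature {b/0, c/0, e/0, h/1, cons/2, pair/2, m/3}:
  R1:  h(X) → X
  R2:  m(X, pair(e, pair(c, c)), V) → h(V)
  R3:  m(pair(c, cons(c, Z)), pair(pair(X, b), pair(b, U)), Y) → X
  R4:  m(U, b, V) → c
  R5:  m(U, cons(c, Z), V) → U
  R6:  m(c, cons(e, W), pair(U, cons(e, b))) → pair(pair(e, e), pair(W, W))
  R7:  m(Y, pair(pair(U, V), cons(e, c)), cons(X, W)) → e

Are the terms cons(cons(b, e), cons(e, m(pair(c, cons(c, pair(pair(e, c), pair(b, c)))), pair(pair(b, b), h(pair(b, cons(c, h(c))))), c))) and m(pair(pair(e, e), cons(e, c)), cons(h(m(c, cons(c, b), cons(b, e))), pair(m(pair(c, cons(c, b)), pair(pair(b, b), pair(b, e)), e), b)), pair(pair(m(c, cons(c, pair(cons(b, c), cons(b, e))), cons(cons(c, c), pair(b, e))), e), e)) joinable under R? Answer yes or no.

no — NF(t₁) = cons(cons(b, e), cons(e, b)), NF(t₂) = pair(pair(e, e), cons(e, c))

Reduce t₁ = cons(cons(b, e), cons(e, m(pair(c, cons(c, pair(pair(e, c), pair(b, c)))), pair(pair(b, b), h(pair(b, cons(c, h(c))))), c))):
1. cons(cons(b, e), cons(e, m(pair(c, cons(c, pair(pair(e, c), pair(b, c)))), pair(pair(b, b), h(pair(b, cons(c, h(c))))), c)))  →  cons(cons(b, e), cons(e, m(pair(c, cons(c, pair(pair(e, c), pair(b, c)))), pair(pair(b, b), pair(b, cons(c, h(c)))), c)))   [R1 at 2.2.2.2]
2. cons(cons(b, e), cons(e, m(pair(c, cons(c, pair(pair(e, c), pair(b, c)))), pair(pair(b, b), pair(b, cons(c, h(c)))), c)))  →  cons(cons(b, e), cons(e, b))   [R3 at 2.2]

Reduce t₂ = m(pair(pair(e, e), cons(e, c)), cons(h(m(c, cons(c, b), cons(b, e))), pair(m(pair(c, cons(c, b)), pair(pair(b, b), pair(b, e)), e), b)), pair(pair(m(c, cons(c, pair(cons(b, c), cons(b, e))), cons(cons(c, c), pair(b, e))), e), e)):
1. m(pair(pair(e, e), cons(e, c)), cons(h(m(c, cons(c, b), cons(b, e))), pair(m(pair(c, cons(c, b)), pair(pair(b, b), pair(b, e)), e), b)), pair(pair(m(c, cons(c, pair(cons(b, c), cons(b, e))), cons(cons(c, c), pair(b, e))), e), e))  →  m(pair(pair(e, e), cons(e, c)), cons(m(c, cons(c, b), cons(b, e)), pair(m(pair(c, cons(c, b)), pair(pair(b, b), pair(b, e)), e), b)), pair(pair(m(c, cons(c, pair(cons(b, c), cons(b, e))), cons(cons(c, c), pair(b, e))), e), e))   [R1 at 2.1]
2. m(pair(pair(e, e), cons(e, c)), cons(m(c, cons(c, b), cons(b, e)), pair(m(pair(c, cons(c, b)), pair(pair(b, b), pair(b, e)), e), b)), pair(pair(m(c, cons(c, pair(cons(b, c), cons(b, e))), cons(cons(c, c), pair(b, e))), e), e))  →  m(pair(pair(e, e), cons(e, c)), cons(c, pair(m(pair(c, cons(c, b)), pair(pair(b, b), pair(b, e)), e), b)), pair(pair(m(c, cons(c, pair(cons(b, c), cons(b, e))), cons(cons(c, c), pair(b, e))), e), e))   [R5 at 2.1]
3. m(pair(pair(e, e), cons(e, c)), cons(c, pair(m(pair(c, cons(c, b)), pair(pair(b, b), pair(b, e)), e), b)), pair(pair(m(c, cons(c, pair(cons(b, c), cons(b, e))), cons(cons(c, c), pair(b, e))), e), e))  →  pair(pair(e, e), cons(e, c))   [R5 at ε]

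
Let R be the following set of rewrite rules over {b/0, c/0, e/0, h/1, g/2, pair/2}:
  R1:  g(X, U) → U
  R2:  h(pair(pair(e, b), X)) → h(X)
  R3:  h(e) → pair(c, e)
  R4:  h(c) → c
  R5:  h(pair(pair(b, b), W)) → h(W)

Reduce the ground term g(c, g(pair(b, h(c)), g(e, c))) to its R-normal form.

c

1. g(c, g(pair(b, h(c)), g(e, c)))  →  g(pair(b, h(c)), g(e, c))   [R1 at ε]
2. g(pair(b, h(c)), g(e, c))  →  g(e, c)   [R1 at ε]
3. g(e, c)  →  c   [R1 at ε]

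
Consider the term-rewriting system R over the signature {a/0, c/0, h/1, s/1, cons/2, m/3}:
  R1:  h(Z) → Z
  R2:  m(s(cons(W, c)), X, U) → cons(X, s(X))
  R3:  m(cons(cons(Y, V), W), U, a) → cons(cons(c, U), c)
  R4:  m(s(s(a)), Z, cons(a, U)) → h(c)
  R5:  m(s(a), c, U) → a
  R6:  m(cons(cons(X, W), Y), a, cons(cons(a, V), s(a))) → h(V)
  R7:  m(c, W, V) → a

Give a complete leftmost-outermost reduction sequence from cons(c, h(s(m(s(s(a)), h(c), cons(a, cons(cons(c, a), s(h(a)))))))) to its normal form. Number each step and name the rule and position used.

1. cons(c, h(s(m(s(s(a)), h(c), cons(a, cons(cons(c, a), s(h(a))))))))  →  cons(c, s(m(s(s(a)), h(c), cons(a, cons(cons(c, a), s(h(a)))))))   [R1 at 2]
2. cons(c, s(m(s(s(a)), h(c), cons(a, cons(cons(c, a), s(h(a)))))))  →  cons(c, s(h(c)))   [R4 at 2.1]
3. cons(c, s(h(c)))  →  cons(c, s(c))   [R1 at 2.1]

cons(c, s(c))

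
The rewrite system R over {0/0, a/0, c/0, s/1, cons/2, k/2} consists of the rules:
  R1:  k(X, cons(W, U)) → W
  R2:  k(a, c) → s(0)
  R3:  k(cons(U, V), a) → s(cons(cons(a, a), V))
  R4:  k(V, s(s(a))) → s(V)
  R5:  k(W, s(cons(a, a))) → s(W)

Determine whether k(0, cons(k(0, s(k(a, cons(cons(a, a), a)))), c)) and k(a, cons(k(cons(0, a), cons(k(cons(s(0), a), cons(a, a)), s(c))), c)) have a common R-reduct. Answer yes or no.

no — NF(t₁) = s(0), NF(t₂) = a

Reduce t₁ = k(0, cons(k(0, s(k(a, cons(cons(a, a), a)))), c)):
1. k(0, cons(k(0, s(k(a, cons(cons(a, a), a)))), c))  →  k(0, s(k(a, cons(cons(a, a), a))))   [R1 at ε]
2. k(0, s(k(a, cons(cons(a, a), a))))  →  k(0, s(cons(a, a)))   [R1 at 2.1]
3. k(0, s(cons(a, a)))  →  s(0)   [R5 at ε]

Reduce t₂ = k(a, cons(k(cons(0, a), cons(k(cons(s(0), a), cons(a, a)), s(c))), c)):
1. k(a, cons(k(cons(0, a), cons(k(cons(s(0), a), cons(a, a)), s(c))), c))  →  k(cons(0, a), cons(k(cons(s(0), a), cons(a, a)), s(c)))   [R1 at ε]
2. k(cons(0, a), cons(k(cons(s(0), a), cons(a, a)), s(c)))  →  k(cons(s(0), a), cons(a, a))   [R1 at ε]
3. k(cons(s(0), a), cons(a, a))  →  a   [R1 at ε]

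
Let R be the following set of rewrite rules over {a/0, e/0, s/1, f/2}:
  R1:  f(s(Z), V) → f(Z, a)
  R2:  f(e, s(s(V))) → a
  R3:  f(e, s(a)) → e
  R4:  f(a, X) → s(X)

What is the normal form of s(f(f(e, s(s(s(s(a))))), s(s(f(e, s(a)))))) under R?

1. s(f(f(e, s(s(s(s(a))))), s(s(f(e, s(a))))))  →  s(f(a, s(s(f(e, s(a))))))   [R2 at 1.1]
2. s(f(a, s(s(f(e, s(a))))))  →  s(s(s(s(f(e, s(a))))))   [R4 at 1]
3. s(s(s(s(f(e, s(a))))))  →  s(s(s(s(e))))   [R3 at 1.1.1.1]

s(s(s(s(e))))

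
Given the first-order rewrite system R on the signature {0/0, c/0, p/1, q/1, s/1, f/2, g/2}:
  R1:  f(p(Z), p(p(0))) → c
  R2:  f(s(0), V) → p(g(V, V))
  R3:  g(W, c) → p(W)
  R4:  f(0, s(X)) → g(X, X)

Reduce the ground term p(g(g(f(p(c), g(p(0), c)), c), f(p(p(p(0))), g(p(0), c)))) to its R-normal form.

p(p(p(c)))

1. p(g(g(f(p(c), g(p(0), c)), c), f(p(p(p(0))), g(p(0), c))))  →  p(g(p(f(p(c), g(p(0), c))), f(p(p(p(0))), g(p(0), c))))   [R3 at 1.1]
2. p(g(p(f(p(c), g(p(0), c))), f(p(p(p(0))), g(p(0), c))))  →  p(g(p(f(p(c), p(p(0)))), f(p(p(p(0))), g(p(0), c))))   [R3 at 1.1.1.2]
3. p(g(p(f(p(c), p(p(0)))), f(p(p(p(0))), g(p(0), c))))  →  p(g(p(c), f(p(p(p(0))), g(p(0), c))))   [R1 at 1.1.1]
4. p(g(p(c), f(p(p(p(0))), g(p(0), c))))  →  p(g(p(c), f(p(p(p(0))), p(p(0)))))   [R3 at 1.2.2]
5. p(g(p(c), f(p(p(p(0))), p(p(0)))))  →  p(g(p(c), c))   [R1 at 1.2]
6. p(g(p(c), c))  →  p(p(p(c)))   [R3 at 1]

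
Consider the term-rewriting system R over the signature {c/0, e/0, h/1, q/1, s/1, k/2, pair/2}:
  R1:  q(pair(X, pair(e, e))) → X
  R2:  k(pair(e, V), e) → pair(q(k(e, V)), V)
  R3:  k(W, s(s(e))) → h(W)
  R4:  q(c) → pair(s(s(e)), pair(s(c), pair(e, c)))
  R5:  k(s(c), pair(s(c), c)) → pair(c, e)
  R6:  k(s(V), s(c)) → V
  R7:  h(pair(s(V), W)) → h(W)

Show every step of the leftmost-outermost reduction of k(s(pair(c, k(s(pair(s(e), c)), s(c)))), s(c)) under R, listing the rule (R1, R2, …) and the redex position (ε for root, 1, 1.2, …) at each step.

pair(c, pair(s(e), c))

1. k(s(pair(c, k(s(pair(s(e), c)), s(c)))), s(c))  →  pair(c, k(s(pair(s(e), c)), s(c)))   [R6 at ε]
2. pair(c, k(s(pair(s(e), c)), s(c)))  →  pair(c, pair(s(e), c))   [R6 at 2]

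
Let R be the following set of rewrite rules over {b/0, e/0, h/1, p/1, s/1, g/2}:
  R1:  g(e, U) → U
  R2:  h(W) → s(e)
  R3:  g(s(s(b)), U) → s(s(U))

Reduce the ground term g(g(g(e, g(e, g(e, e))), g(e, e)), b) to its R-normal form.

b

1. g(g(g(e, g(e, g(e, e))), g(e, e)), b)  →  g(g(g(e, g(e, e)), g(e, e)), b)   [R1 at 1.1]
2. g(g(g(e, g(e, e)), g(e, e)), b)  →  g(g(g(e, e), g(e, e)), b)   [R1 at 1.1]
3. g(g(g(e, e), g(e, e)), b)  →  g(g(e, g(e, e)), b)   [R1 at 1.1]
4. g(g(e, g(e, e)), b)  →  g(g(e, e), b)   [R1 at 1]
5. g(g(e, e), b)  →  g(e, b)   [R1 at 1]
6. g(e, b)  →  b   [R1 at ε]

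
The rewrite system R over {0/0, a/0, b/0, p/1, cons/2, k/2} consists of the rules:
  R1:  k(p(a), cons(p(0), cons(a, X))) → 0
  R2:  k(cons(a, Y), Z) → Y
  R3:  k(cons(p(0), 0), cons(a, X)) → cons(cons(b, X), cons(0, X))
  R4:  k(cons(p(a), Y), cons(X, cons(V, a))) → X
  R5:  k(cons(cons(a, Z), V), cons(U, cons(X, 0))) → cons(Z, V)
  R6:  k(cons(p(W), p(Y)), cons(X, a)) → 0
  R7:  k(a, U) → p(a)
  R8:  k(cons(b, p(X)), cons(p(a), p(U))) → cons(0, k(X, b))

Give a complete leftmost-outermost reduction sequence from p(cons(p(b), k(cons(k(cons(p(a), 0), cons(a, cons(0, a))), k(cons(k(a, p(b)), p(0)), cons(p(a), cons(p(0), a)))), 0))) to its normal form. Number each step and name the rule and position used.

p(cons(p(b), p(a)))

1. p(cons(p(b), k(cons(k(cons(p(a), 0), cons(a, cons(0, a))), k(cons(k(a, p(b)), p(0)), cons(p(a), cons(p(0), a)))), 0)))  →  p(cons(p(b), k(cons(a, k(cons(k(a, p(b)), p(0)), cons(p(a), cons(p(0), a)))), 0)))   [R4 at 1.2.1.1]
2. p(cons(p(b), k(cons(a, k(cons(k(a, p(b)), p(0)), cons(p(a), cons(p(0), a)))), 0)))  →  p(cons(p(b), k(cons(k(a, p(b)), p(0)), cons(p(a), cons(p(0), a)))))   [R2 at 1.2]
3. p(cons(p(b), k(cons(k(a, p(b)), p(0)), cons(p(a), cons(p(0), a)))))  →  p(cons(p(b), k(cons(p(a), p(0)), cons(p(a), cons(p(0), a)))))   [R7 at 1.2.1.1]
4. p(cons(p(b), k(cons(p(a), p(0)), cons(p(a), cons(p(0), a)))))  →  p(cons(p(b), p(a)))   [R4 at 1.2]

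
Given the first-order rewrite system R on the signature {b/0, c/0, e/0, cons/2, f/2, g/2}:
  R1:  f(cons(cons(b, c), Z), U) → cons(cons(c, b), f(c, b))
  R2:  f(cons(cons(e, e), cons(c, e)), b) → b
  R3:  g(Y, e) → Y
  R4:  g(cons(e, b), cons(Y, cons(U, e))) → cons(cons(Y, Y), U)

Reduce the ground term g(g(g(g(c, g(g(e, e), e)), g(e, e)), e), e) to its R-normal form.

c

1. g(g(g(g(c, g(g(e, e), e)), g(e, e)), e), e)  →  g(g(g(c, g(g(e, e), e)), g(e, e)), e)   [R3 at ε]
2. g(g(g(c, g(g(e, e), e)), g(e, e)), e)  →  g(g(c, g(g(e, e), e)), g(e, e))   [R3 at ε]
3. g(g(c, g(g(e, e), e)), g(e, e))  →  g(g(c, g(e, e)), g(e, e))   [R3 at 1.2]
4. g(g(c, g(e, e)), g(e, e))  →  g(g(c, e), g(e, e))   [R3 at 1.2]
5. g(g(c, e), g(e, e))  →  g(c, g(e, e))   [R3 at 1]
6. g(c, g(e, e))  →  g(c, e)   [R3 at 2]
7. g(c, e)  →  c   [R3 at ε]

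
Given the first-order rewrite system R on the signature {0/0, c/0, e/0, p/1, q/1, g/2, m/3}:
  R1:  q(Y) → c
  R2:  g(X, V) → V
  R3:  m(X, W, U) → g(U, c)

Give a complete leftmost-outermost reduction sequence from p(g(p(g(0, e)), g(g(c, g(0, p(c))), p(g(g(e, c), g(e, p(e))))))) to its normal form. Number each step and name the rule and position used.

p(p(p(e)))

1. p(g(p(g(0, e)), g(g(c, g(0, p(c))), p(g(g(e, c), g(e, p(e)))))))  →  p(g(g(c, g(0, p(c))), p(g(g(e, c), g(e, p(e))))))   [R2 at 1]
2. p(g(g(c, g(0, p(c))), p(g(g(e, c), g(e, p(e))))))  →  p(p(g(g(e, c), g(e, p(e)))))   [R2 at 1]
3. p(p(g(g(e, c), g(e, p(e)))))  →  p(p(g(e, p(e))))   [R2 at 1.1]
4. p(p(g(e, p(e))))  →  p(p(p(e)))   [R2 at 1.1]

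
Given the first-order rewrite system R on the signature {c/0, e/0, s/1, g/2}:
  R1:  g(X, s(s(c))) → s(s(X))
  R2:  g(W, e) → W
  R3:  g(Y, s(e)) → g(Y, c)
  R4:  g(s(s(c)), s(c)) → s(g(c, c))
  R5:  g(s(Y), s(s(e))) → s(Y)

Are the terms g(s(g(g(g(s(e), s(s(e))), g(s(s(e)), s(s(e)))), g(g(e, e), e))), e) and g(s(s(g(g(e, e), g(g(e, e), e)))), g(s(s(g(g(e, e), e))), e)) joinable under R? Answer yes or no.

yes — NF(t₁) = s(s(e)), NF(t₂) = s(s(e))

Reduce t₁ = g(s(g(g(g(s(e), s(s(e))), g(s(s(e)), s(s(e)))), g(g(e, e), e))), e):
1. g(s(g(g(g(s(e), s(s(e))), g(s(s(e)), s(s(e)))), g(g(e, e), e))), e)  →  s(g(g(g(s(e), s(s(e))), g(s(s(e)), s(s(e)))), g(g(e, e), e)))   [R2 at ε]
2. s(g(g(g(s(e), s(s(e))), g(s(s(e)), s(s(e)))), g(g(e, e), e)))  →  s(g(g(s(e), g(s(s(e)), s(s(e)))), g(g(e, e), e)))   [R5 at 1.1.1]
3. s(g(g(s(e), g(s(s(e)), s(s(e)))), g(g(e, e), e)))  →  s(g(g(s(e), s(s(e))), g(g(e, e), e)))   [R5 at 1.1.2]
4. s(g(g(s(e), s(s(e))), g(g(e, e), e)))  →  s(g(s(e), g(g(e, e), e)))   [R5 at 1.1]
5. s(g(s(e), g(g(e, e), e)))  →  s(g(s(e), g(e, e)))   [R2 at 1.2]
6. s(g(s(e), g(e, e)))  →  s(g(s(e), e))   [R2 at 1.2]
7. s(g(s(e), e))  →  s(s(e))   [R2 at 1]

Reduce t₂ = g(s(s(g(g(e, e), g(g(e, e), e)))), g(s(s(g(g(e, e), e))), e)):
1. g(s(s(g(g(e, e), g(g(e, e), e)))), g(s(s(g(g(e, e), e))), e))  →  g(s(s(g(e, g(g(e, e), e)))), g(s(s(g(g(e, e), e))), e))   [R2 at 1.1.1.1]
2. g(s(s(g(e, g(g(e, e), e)))), g(s(s(g(g(e, e), e))), e))  →  g(s(s(g(e, g(e, e)))), g(s(s(g(g(e, e), e))), e))   [R2 at 1.1.1.2]
3. g(s(s(g(e, g(e, e)))), g(s(s(g(g(e, e), e))), e))  →  g(s(s(g(e, e))), g(s(s(g(g(e, e), e))), e))   [R2 at 1.1.1.2]
4. g(s(s(g(e, e))), g(s(s(g(g(e, e), e))), e))  →  g(s(s(e)), g(s(s(g(g(e, e), e))), e))   [R2 at 1.1.1]
5. g(s(s(e)), g(s(s(g(g(e, e), e))), e))  →  g(s(s(e)), s(s(g(g(e, e), e))))   [R2 at 2]
6. g(s(s(e)), s(s(g(g(e, e), e))))  →  g(s(s(e)), s(s(g(e, e))))   [R2 at 2.1.1]
7. g(s(s(e)), s(s(g(e, e))))  →  g(s(s(e)), s(s(e)))   [R2 at 2.1.1]
8. g(s(s(e)), s(s(e)))  →  s(s(e))   [R5 at ε]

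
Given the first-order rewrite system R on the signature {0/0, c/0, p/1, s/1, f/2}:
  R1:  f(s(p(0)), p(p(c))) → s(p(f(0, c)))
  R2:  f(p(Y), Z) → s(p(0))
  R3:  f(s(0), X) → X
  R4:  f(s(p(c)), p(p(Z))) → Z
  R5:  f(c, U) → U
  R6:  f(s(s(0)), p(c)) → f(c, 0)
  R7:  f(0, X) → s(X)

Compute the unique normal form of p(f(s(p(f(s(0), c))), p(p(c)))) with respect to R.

p(c)

1. p(f(s(p(f(s(0), c))), p(p(c))))  →  p(f(s(p(c)), p(p(c))))   [R3 at 1.1.1.1]
2. p(f(s(p(c)), p(p(c))))  →  p(c)   [R4 at 1]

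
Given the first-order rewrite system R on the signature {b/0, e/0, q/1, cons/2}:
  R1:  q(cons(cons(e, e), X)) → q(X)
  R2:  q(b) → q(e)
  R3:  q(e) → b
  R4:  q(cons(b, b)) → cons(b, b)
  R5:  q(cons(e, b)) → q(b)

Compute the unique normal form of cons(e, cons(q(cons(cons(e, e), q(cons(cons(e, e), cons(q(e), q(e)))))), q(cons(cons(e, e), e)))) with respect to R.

cons(e, cons(cons(b, b), b))

1. cons(e, cons(q(cons(cons(e, e), q(cons(cons(e, e), cons(q(e), q(e)))))), q(cons(cons(e, e), e))))  →  cons(e, cons(q(q(cons(cons(e, e), cons(q(e), q(e))))), q(cons(cons(e, e), e))))   [R1 at 2.1]
2. cons(e, cons(q(q(cons(cons(e, e), cons(q(e), q(e))))), q(cons(cons(e, e), e))))  →  cons(e, cons(q(q(cons(q(e), q(e)))), q(cons(cons(e, e), e))))   [R1 at 2.1.1]
3. cons(e, cons(q(q(cons(q(e), q(e)))), q(cons(cons(e, e), e))))  →  cons(e, cons(q(q(cons(b, q(e)))), q(cons(cons(e, e), e))))   [R3 at 2.1.1.1.1]
4. cons(e, cons(q(q(cons(b, q(e)))), q(cons(cons(e, e), e))))  →  cons(e, cons(q(q(cons(b, b))), q(cons(cons(e, e), e))))   [R3 at 2.1.1.1.2]
5. cons(e, cons(q(q(cons(b, b))), q(cons(cons(e, e), e))))  →  cons(e, cons(q(cons(b, b)), q(cons(cons(e, e), e))))   [R4 at 2.1.1]
6. cons(e, cons(q(cons(b, b)), q(cons(cons(e, e), e))))  →  cons(e, cons(cons(b, b), q(cons(cons(e, e), e))))   [R4 at 2.1]
7. cons(e, cons(cons(b, b), q(cons(cons(e, e), e))))  →  cons(e, cons(cons(b, b), q(e)))   [R1 at 2.2]
8. cons(e, cons(cons(b, b), q(e)))  →  cons(e, cons(cons(b, b), b))   [R3 at 2.2]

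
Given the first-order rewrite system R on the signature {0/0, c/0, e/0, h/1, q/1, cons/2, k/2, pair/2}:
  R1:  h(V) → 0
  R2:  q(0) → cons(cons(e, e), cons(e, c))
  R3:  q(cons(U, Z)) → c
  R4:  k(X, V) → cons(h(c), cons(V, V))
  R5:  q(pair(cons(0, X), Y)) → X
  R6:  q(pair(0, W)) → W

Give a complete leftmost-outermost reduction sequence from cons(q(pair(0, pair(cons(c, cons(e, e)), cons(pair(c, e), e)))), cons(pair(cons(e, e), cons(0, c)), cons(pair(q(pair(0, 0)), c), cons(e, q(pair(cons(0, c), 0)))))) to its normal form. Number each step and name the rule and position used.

1. cons(q(pair(0, pair(cons(c, cons(e, e)), cons(pair(c, e), e)))), cons(pair(cons(e, e), cons(0, c)), cons(pair(q(pair(0, 0)), c), cons(e, q(pair(cons(0, c), 0))))))  →  cons(pair(cons(c, cons(e, e)), cons(pair(c, e), e)), cons(pair(cons(e, e), cons(0, c)), cons(pair(q(pair(0, 0)), c), cons(e, q(pair(cons(0, c), 0))))))   [R6 at 1]
2. cons(pair(cons(c, cons(e, e)), cons(pair(c, e), e)), cons(pair(cons(e, e), cons(0, c)), cons(pair(q(pair(0, 0)), c), cons(e, q(pair(cons(0, c), 0))))))  →  cons(pair(cons(c, cons(e, e)), cons(pair(c, e), e)), cons(pair(cons(e, e), cons(0, c)), cons(pair(0, c), cons(e, q(pair(cons(0, c), 0))))))   [R6 at 2.2.1.1]
3. cons(pair(cons(c, cons(e, e)), cons(pair(c, e), e)), cons(pair(cons(e, e), cons(0, c)), cons(pair(0, c), cons(e, q(pair(cons(0, c), 0))))))  →  cons(pair(cons(c, cons(e, e)), cons(pair(c, e), e)), cons(pair(cons(e, e), cons(0, c)), cons(pair(0, c), cons(e, c))))   [R5 at 2.2.2.2]

cons(pair(cons(c, cons(e, e)), cons(pair(c, e), e)), cons(pair(cons(e, e), cons(0, c)), cons(pair(0, c), cons(e, c))))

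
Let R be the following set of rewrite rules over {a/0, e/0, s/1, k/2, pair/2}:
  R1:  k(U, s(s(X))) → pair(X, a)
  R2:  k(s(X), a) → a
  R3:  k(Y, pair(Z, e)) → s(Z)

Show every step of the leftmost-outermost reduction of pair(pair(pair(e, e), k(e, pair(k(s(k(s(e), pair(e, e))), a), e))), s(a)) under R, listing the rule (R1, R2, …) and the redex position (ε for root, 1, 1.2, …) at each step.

1. pair(pair(pair(e, e), k(e, pair(k(s(k(s(e), pair(e, e))), a), e))), s(a))  →  pair(pair(pair(e, e), s(k(s(k(s(e), pair(e, e))), a))), s(a))   [R3 at 1.2]
2. pair(pair(pair(e, e), s(k(s(k(s(e), pair(e, e))), a))), s(a))  →  pair(pair(pair(e, e), s(a)), s(a))   [R2 at 1.2.1]

pair(pair(pair(e, e), s(a)), s(a))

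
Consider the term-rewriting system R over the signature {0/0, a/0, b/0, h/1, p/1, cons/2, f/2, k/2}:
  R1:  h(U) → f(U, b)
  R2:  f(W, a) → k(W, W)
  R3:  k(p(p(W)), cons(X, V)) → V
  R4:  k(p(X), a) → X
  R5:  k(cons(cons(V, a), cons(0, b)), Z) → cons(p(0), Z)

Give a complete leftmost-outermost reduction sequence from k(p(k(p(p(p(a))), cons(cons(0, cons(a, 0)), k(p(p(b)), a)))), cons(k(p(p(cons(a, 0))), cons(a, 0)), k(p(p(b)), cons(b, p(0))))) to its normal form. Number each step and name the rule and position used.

p(0)

1. k(p(k(p(p(p(a))), cons(cons(0, cons(a, 0)), k(p(p(b)), a)))), cons(k(p(p(cons(a, 0))), cons(a, 0)), k(p(p(b)), cons(b, p(0)))))  →  k(p(k(p(p(b)), a)), cons(k(p(p(cons(a, 0))), cons(a, 0)), k(p(p(b)), cons(b, p(0)))))   [R3 at 1.1]
2. k(p(k(p(p(b)), a)), cons(k(p(p(cons(a, 0))), cons(a, 0)), k(p(p(b)), cons(b, p(0)))))  →  k(p(p(b)), cons(k(p(p(cons(a, 0))), cons(a, 0)), k(p(p(b)), cons(b, p(0)))))   [R4 at 1.1]
3. k(p(p(b)), cons(k(p(p(cons(a, 0))), cons(a, 0)), k(p(p(b)), cons(b, p(0)))))  →  k(p(p(b)), cons(b, p(0)))   [R3 at ε]
4. k(p(p(b)), cons(b, p(0)))  →  p(0)   [R3 at ε]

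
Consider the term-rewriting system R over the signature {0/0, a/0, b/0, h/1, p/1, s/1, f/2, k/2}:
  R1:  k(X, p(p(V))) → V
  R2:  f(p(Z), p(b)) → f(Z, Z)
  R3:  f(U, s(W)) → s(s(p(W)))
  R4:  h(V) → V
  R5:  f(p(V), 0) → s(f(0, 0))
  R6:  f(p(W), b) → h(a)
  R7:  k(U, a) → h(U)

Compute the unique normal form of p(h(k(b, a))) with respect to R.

1. p(h(k(b, a)))  →  p(k(b, a))   [R4 at 1]
2. p(k(b, a))  →  p(h(b))   [R7 at 1]
3. p(h(b))  →  p(b)   [R4 at 1]

p(b)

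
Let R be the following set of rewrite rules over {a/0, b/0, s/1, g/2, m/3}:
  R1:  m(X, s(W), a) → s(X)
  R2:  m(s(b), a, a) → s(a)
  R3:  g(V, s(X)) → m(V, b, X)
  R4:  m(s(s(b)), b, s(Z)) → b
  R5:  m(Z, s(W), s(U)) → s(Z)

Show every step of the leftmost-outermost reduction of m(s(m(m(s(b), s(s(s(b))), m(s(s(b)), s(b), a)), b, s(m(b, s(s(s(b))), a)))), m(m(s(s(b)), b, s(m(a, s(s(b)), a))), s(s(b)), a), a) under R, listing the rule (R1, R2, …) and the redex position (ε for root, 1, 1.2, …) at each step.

1. m(s(m(m(s(b), s(s(s(b))), m(s(s(b)), s(b), a)), b, s(m(b, s(s(s(b))), a)))), m(m(s(s(b)), b, s(m(a, s(s(b)), a))), s(s(b)), a), a)  →  m(s(m(m(s(b), s(s(s(b))), s(s(s(b)))), b, s(m(b, s(s(s(b))), a)))), m(m(s(s(b)), b, s(m(a, s(s(b)), a))), s(s(b)), a), a)   [R1 at 1.1.1.3]
2. m(s(m(m(s(b), s(s(s(b))), s(s(s(b)))), b, s(m(b, s(s(s(b))), a)))), m(m(s(s(b)), b, s(m(a, s(s(b)), a))), s(s(b)), a), a)  →  m(s(m(s(s(b)), b, s(m(b, s(s(s(b))), a)))), m(m(s(s(b)), b, s(m(a, s(s(b)), a))), s(s(b)), a), a)   [R5 at 1.1.1]
3. m(s(m(s(s(b)), b, s(m(b, s(s(s(b))), a)))), m(m(s(s(b)), b, s(m(a, s(s(b)), a))), s(s(b)), a), a)  →  m(s(b), m(m(s(s(b)), b, s(m(a, s(s(b)), a))), s(s(b)), a), a)   [R4 at 1.1]
4. m(s(b), m(m(s(s(b)), b, s(m(a, s(s(b)), a))), s(s(b)), a), a)  →  m(s(b), s(m(s(s(b)), b, s(m(a, s(s(b)), a)))), a)   [R1 at 2]
5. m(s(b), s(m(s(s(b)), b, s(m(a, s(s(b)), a)))), a)  →  s(s(b))   [R1 at ε]

s(s(b))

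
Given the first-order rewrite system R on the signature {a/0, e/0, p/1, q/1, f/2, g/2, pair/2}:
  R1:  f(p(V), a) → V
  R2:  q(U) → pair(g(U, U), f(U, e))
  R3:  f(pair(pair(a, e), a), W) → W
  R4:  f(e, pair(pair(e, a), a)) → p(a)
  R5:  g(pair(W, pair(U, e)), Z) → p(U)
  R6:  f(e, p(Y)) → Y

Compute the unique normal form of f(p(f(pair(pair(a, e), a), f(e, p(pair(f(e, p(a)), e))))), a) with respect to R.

1. f(p(f(pair(pair(a, e), a), f(e, p(pair(f(e, p(a)), e))))), a)  →  f(pair(pair(a, e), a), f(e, p(pair(f(e, p(a)), e))))   [R1 at ε]
2. f(pair(pair(a, e), a), f(e, p(pair(f(e, p(a)), e))))  →  f(e, p(pair(f(e, p(a)), e)))   [R3 at ε]
3. f(e, p(pair(f(e, p(a)), e)))  →  pair(f(e, p(a)), e)   [R6 at ε]
4. pair(f(e, p(a)), e)  →  pair(a, e)   [R6 at 1]

pair(a, e)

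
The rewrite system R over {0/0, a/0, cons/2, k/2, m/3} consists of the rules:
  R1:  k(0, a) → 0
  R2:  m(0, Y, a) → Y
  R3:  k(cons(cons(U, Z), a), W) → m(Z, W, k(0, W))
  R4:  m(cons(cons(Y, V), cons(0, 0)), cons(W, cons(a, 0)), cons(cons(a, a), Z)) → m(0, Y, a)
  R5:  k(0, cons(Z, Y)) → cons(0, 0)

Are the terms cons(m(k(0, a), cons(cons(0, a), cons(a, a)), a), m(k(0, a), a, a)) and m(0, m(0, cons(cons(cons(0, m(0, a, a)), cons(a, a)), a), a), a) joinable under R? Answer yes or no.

yes — NF(t₁) = cons(cons(cons(0, a), cons(a, a)), a), NF(t₂) = cons(cons(cons(0, a), cons(a, a)), a)

Reduce t₁ = cons(m(k(0, a), cons(cons(0, a), cons(a, a)), a), m(k(0, a), a, a)):
1. cons(m(k(0, a), cons(cons(0, a), cons(a, a)), a), m(k(0, a), a, a))  →  cons(m(0, cons(cons(0, a), cons(a, a)), a), m(k(0, a), a, a))   [R1 at 1.1]
2. cons(m(0, cons(cons(0, a), cons(a, a)), a), m(k(0, a), a, a))  →  cons(cons(cons(0, a), cons(a, a)), m(k(0, a), a, a))   [R2 at 1]
3. cons(cons(cons(0, a), cons(a, a)), m(k(0, a), a, a))  →  cons(cons(cons(0, a), cons(a, a)), m(0, a, a))   [R1 at 2.1]
4. cons(cons(cons(0, a), cons(a, a)), m(0, a, a))  →  cons(cons(cons(0, a), cons(a, a)), a)   [R2 at 2]

Reduce t₂ = m(0, m(0, cons(cons(cons(0, m(0, a, a)), cons(a, a)), a), a), a):
1. m(0, m(0, cons(cons(cons(0, m(0, a, a)), cons(a, a)), a), a), a)  →  m(0, cons(cons(cons(0, m(0, a, a)), cons(a, a)), a), a)   [R2 at ε]
2. m(0, cons(cons(cons(0, m(0, a, a)), cons(a, a)), a), a)  →  cons(cons(cons(0, m(0, a, a)), cons(a, a)), a)   [R2 at ε]
3. cons(cons(cons(0, m(0, a, a)), cons(a, a)), a)  →  cons(cons(cons(0, a), cons(a, a)), a)   [R2 at 1.1.2]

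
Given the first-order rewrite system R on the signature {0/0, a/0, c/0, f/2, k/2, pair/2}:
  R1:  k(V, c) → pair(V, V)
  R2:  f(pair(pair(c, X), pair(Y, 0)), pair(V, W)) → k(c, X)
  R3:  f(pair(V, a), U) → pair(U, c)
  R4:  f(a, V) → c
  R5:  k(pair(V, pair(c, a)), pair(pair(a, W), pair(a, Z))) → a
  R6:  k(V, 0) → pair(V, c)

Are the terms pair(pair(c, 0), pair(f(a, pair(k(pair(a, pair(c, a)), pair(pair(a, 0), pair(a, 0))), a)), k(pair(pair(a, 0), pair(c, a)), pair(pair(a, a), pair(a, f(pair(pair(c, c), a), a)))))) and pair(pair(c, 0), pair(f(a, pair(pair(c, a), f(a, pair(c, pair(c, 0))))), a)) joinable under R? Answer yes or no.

Reduce t₁ = pair(pair(c, 0), pair(f(a, pair(k(pair(a, pair(c, a)), pair(pair(a, 0), pair(a, 0))), a)), k(pair(pair(a, 0), pair(c, a)), pair(pair(a, a), pair(a, f(pair(pair(c, c), a), a)))))):
1. pair(pair(c, 0), pair(f(a, pair(k(pair(a, pair(c, a)), pair(pair(a, 0), pair(a, 0))), a)), k(pair(pair(a, 0), pair(c, a)), pair(pair(a, a), pair(a, f(pair(pair(c, c), a), a))))))  →  pair(pair(c, 0), pair(c, k(pair(pair(a, 0), pair(c, a)), pair(pair(a, a), pair(a, f(pair(pair(c, c), a), a))))))   [R4 at 2.1]
2. pair(pair(c, 0), pair(c, k(pair(pair(a, 0), pair(c, a)), pair(pair(a, a), pair(a, f(pair(pair(c, c), a), a))))))  →  pair(pair(c, 0), pair(c, a))   [R5 at 2.2]

Reduce t₂ = pair(pair(c, 0), pair(f(a, pair(pair(c, a), f(a, pair(c, pair(c, 0))))), a)):
1. pair(pair(c, 0), pair(f(a, pair(pair(c, a), f(a, pair(c, pair(c, 0))))), a))  →  pair(pair(c, 0), pair(c, a))   [R4 at 2.1]

yes — NF(t₁) = pair(pair(c, 0), pair(c, a)), NF(t₂) = pair(pair(c, 0), pair(c, a))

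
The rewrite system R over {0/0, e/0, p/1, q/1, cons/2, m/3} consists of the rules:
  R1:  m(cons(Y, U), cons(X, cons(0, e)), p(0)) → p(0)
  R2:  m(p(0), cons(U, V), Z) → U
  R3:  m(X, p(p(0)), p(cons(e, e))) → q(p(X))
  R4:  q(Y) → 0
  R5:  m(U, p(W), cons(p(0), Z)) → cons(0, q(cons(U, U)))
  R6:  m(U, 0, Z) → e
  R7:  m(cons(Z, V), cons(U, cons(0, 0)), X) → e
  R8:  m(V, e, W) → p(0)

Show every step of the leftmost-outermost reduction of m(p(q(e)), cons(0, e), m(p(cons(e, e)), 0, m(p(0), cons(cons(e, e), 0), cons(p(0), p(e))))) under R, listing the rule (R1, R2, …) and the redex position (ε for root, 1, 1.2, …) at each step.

1. m(p(q(e)), cons(0, e), m(p(cons(e, e)), 0, m(p(0), cons(cons(e, e), 0), cons(p(0), p(e)))))  →  m(p(0), cons(0, e), m(p(cons(e, e)), 0, m(p(0), cons(cons(e, e), 0), cons(p(0), p(e)))))   [R4 at 1.1]
2. m(p(0), cons(0, e), m(p(cons(e, e)), 0, m(p(0), cons(cons(e, e), 0), cons(p(0), p(e)))))  →  0   [R2 at ε]

0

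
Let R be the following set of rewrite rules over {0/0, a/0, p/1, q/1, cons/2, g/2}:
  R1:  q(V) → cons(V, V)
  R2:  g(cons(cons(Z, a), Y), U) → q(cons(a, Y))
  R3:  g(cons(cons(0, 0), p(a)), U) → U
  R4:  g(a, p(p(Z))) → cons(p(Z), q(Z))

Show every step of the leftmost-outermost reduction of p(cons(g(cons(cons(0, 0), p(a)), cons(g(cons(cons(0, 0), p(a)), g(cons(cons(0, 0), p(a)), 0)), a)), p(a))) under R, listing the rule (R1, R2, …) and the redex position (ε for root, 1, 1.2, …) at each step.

p(cons(cons(0, a), p(a)))

1. p(cons(g(cons(cons(0, 0), p(a)), cons(g(cons(cons(0, 0), p(a)), g(cons(cons(0, 0), p(a)), 0)), a)), p(a)))  →  p(cons(cons(g(cons(cons(0, 0), p(a)), g(cons(cons(0, 0), p(a)), 0)), a), p(a)))   [R3 at 1.1]
2. p(cons(cons(g(cons(cons(0, 0), p(a)), g(cons(cons(0, 0), p(a)), 0)), a), p(a)))  →  p(cons(cons(g(cons(cons(0, 0), p(a)), 0), a), p(a)))   [R3 at 1.1.1]
3. p(cons(cons(g(cons(cons(0, 0), p(a)), 0), a), p(a)))  →  p(cons(cons(0, a), p(a)))   [R3 at 1.1.1]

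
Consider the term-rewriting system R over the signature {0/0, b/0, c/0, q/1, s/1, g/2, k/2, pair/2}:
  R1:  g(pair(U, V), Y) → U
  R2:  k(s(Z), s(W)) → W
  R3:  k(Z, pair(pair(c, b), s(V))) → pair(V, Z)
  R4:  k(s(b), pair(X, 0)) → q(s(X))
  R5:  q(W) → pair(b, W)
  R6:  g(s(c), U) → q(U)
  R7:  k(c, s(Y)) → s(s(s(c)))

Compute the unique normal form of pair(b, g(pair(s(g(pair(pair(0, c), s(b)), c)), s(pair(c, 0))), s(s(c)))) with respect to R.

pair(b, s(pair(0, c)))

1. pair(b, g(pair(s(g(pair(pair(0, c), s(b)), c)), s(pair(c, 0))), s(s(c))))  →  pair(b, s(g(pair(pair(0, c), s(b)), c)))   [R1 at 2]
2. pair(b, s(g(pair(pair(0, c), s(b)), c)))  →  pair(b, s(pair(0, c)))   [R1 at 2.1]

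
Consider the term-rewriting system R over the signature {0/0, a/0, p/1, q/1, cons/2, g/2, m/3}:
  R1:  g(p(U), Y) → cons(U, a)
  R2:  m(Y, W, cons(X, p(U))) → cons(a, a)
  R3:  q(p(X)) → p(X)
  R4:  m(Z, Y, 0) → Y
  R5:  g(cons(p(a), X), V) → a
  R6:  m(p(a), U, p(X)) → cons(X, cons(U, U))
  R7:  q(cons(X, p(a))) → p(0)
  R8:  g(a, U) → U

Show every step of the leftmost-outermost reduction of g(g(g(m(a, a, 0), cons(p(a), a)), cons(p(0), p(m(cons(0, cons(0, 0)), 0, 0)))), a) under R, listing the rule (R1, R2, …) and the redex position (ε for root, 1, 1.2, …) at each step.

a

1. g(g(g(m(a, a, 0), cons(p(a), a)), cons(p(0), p(m(cons(0, cons(0, 0)), 0, 0)))), a)  →  g(g(g(a, cons(p(a), a)), cons(p(0), p(m(cons(0, cons(0, 0)), 0, 0)))), a)   [R4 at 1.1.1]
2. g(g(g(a, cons(p(a), a)), cons(p(0), p(m(cons(0, cons(0, 0)), 0, 0)))), a)  →  g(g(cons(p(a), a), cons(p(0), p(m(cons(0, cons(0, 0)), 0, 0)))), a)   [R8 at 1.1]
3. g(g(cons(p(a), a), cons(p(0), p(m(cons(0, cons(0, 0)), 0, 0)))), a)  →  g(a, a)   [R5 at 1]
4. g(a, a)  →  a   [R8 at ε]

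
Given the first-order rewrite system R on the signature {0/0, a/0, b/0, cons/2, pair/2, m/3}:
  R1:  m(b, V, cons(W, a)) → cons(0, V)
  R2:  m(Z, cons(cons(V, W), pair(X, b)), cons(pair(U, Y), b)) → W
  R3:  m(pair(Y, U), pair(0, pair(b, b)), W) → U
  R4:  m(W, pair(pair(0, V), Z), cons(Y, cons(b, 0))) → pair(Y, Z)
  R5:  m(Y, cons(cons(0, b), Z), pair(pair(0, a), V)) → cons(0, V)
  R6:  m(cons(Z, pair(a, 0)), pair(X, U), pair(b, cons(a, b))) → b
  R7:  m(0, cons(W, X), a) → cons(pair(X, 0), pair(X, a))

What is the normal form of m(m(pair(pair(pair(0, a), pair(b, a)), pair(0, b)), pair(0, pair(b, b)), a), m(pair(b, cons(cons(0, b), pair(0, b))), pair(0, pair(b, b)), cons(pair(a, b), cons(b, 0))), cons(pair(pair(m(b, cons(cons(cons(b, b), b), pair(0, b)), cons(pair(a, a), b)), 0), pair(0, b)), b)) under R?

1. m(m(pair(pair(pair(0, a), pair(b, a)), pair(0, b)), pair(0, pair(b, b)), a), m(pair(b, cons(cons(0, b), pair(0, b))), pair(0, pair(b, b)), cons(pair(a, b), cons(b, 0))), cons(pair(pair(m(b, cons(cons(cons(b, b), b), pair(0, b)), cons(pair(a, a), b)), 0), pair(0, b)), b))  →  m(pair(0, b), m(pair(b, cons(cons(0, b), pair(0, b))), pair(0, pair(b, b)), cons(pair(a, b), cons(b, 0))), cons(pair(pair(m(b, cons(cons(cons(b, b), b), pair(0, b)), cons(pair(a, a), b)), 0), pair(0, b)), b))   [R3 at 1]
2. m(pair(0, b), m(pair(b, cons(cons(0, b), pair(0, b))), pair(0, pair(b, b)), cons(pair(a, b), cons(b, 0))), cons(pair(pair(m(b, cons(cons(cons(b, b), b), pair(0, b)), cons(pair(a, a), b)), 0), pair(0, b)), b))  →  m(pair(0, b), cons(cons(0, b), pair(0, b)), cons(pair(pair(m(b, cons(cons(cons(b, b), b), pair(0, b)), cons(pair(a, a), b)), 0), pair(0, b)), b))   [R3 at 2]
3. m(pair(0, b), cons(cons(0, b), pair(0, b)), cons(pair(pair(m(b, cons(cons(cons(b, b), b), pair(0, b)), cons(pair(a, a), b)), 0), pair(0, b)), b))  →  b   [R2 at ε]

b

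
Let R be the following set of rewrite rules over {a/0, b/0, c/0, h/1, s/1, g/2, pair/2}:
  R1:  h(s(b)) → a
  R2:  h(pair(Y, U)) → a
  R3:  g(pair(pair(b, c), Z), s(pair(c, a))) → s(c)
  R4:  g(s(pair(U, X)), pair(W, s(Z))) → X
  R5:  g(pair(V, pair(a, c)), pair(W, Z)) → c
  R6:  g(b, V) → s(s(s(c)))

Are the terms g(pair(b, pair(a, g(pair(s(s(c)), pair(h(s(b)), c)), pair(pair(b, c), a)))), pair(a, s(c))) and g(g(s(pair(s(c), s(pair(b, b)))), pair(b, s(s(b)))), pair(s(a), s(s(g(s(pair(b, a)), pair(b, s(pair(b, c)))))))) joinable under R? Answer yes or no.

Reduce t₁ = g(pair(b, pair(a, g(pair(s(s(c)), pair(h(s(b)), c)), pair(pair(b, c), a)))), pair(a, s(c))):
1. g(pair(b, pair(a, g(pair(s(s(c)), pair(h(s(b)), c)), pair(pair(b, c), a)))), pair(a, s(c)))  →  g(pair(b, pair(a, g(pair(s(s(c)), pair(a, c)), pair(pair(b, c), a)))), pair(a, s(c)))   [R1 at 1.2.2.1.2.1]
2. g(pair(b, pair(a, g(pair(s(s(c)), pair(a, c)), pair(pair(b, c), a)))), pair(a, s(c)))  →  g(pair(b, pair(a, c)), pair(a, s(c)))   [R5 at 1.2.2]
3. g(pair(b, pair(a, c)), pair(a, s(c)))  →  c   [R5 at ε]

Reduce t₂ = g(g(s(pair(s(c), s(pair(b, b)))), pair(b, s(s(b)))), pair(s(a), s(s(g(s(pair(b, a)), pair(b, s(pair(b, c)))))))):
1. g(g(s(pair(s(c), s(pair(b, b)))), pair(b, s(s(b)))), pair(s(a), s(s(g(s(pair(b, a)), pair(b, s(pair(b, c))))))))  →  g(s(pair(b, b)), pair(s(a), s(s(g(s(pair(b, a)), pair(b, s(pair(b, c))))))))   [R4 at 1]
2. g(s(pair(b, b)), pair(s(a), s(s(g(s(pair(b, a)), pair(b, s(pair(b, c))))))))  →  b   [R4 at ε]

no — NF(t₁) = c, NF(t₂) = b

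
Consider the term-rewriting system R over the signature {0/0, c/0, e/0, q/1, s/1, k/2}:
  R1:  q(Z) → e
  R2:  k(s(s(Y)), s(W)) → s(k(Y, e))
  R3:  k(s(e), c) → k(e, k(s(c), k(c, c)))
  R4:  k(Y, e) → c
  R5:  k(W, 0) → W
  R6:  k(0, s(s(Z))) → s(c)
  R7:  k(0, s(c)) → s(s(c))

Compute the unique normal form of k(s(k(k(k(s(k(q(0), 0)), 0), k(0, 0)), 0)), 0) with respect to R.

1. k(s(k(k(k(s(k(q(0), 0)), 0), k(0, 0)), 0)), 0)  →  s(k(k(k(s(k(q(0), 0)), 0), k(0, 0)), 0))   [R5 at ε]
2. s(k(k(k(s(k(q(0), 0)), 0), k(0, 0)), 0))  →  s(k(k(s(k(q(0), 0)), 0), k(0, 0)))   [R5 at 1]
3. s(k(k(s(k(q(0), 0)), 0), k(0, 0)))  →  s(k(s(k(q(0), 0)), k(0, 0)))   [R5 at 1.1]
4. s(k(s(k(q(0), 0)), k(0, 0)))  →  s(k(s(q(0)), k(0, 0)))   [R5 at 1.1.1]
5. s(k(s(q(0)), k(0, 0)))  →  s(k(s(e), k(0, 0)))   [R1 at 1.1.1]
6. s(k(s(e), k(0, 0)))  →  s(k(s(e), 0))   [R5 at 1.2]
7. s(k(s(e), 0))  →  s(s(e))   [R5 at 1]

s(s(e))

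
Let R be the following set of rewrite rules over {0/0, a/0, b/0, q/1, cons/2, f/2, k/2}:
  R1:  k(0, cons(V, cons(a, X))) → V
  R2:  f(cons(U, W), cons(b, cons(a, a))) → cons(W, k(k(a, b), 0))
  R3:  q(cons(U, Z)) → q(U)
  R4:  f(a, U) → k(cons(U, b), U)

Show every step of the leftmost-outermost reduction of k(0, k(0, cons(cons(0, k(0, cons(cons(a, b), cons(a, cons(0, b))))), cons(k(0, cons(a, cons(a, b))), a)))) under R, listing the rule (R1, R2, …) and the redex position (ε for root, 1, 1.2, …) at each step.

0

1. k(0, k(0, cons(cons(0, k(0, cons(cons(a, b), cons(a, cons(0, b))))), cons(k(0, cons(a, cons(a, b))), a))))  →  k(0, k(0, cons(cons(0, cons(a, b)), cons(k(0, cons(a, cons(a, b))), a))))   [R1 at 2.2.1.2]
2. k(0, k(0, cons(cons(0, cons(a, b)), cons(k(0, cons(a, cons(a, b))), a))))  →  k(0, k(0, cons(cons(0, cons(a, b)), cons(a, a))))   [R1 at 2.2.2.1]
3. k(0, k(0, cons(cons(0, cons(a, b)), cons(a, a))))  →  k(0, cons(0, cons(a, b)))   [R1 at 2]
4. k(0, cons(0, cons(a, b)))  →  0   [R1 at ε]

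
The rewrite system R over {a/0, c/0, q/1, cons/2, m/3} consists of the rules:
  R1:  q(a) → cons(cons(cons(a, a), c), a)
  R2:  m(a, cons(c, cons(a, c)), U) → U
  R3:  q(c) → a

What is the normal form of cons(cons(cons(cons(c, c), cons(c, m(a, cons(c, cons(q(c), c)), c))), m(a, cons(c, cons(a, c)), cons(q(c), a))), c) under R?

1. cons(cons(cons(cons(c, c), cons(c, m(a, cons(c, cons(q(c), c)), c))), m(a, cons(c, cons(a, c)), cons(q(c), a))), c)  →  cons(cons(cons(cons(c, c), cons(c, m(a, cons(c, cons(a, c)), c))), m(a, cons(c, cons(a, c)), cons(q(c), a))), c)   [R3 at 1.1.2.2.2.2.1]
2. cons(cons(cons(cons(c, c), cons(c, m(a, cons(c, cons(a, c)), c))), m(a, cons(c, cons(a, c)), cons(q(c), a))), c)  →  cons(cons(cons(cons(c, c), cons(c, c)), m(a, cons(c, cons(a, c)), cons(q(c), a))), c)   [R2 at 1.1.2.2]
3. cons(cons(cons(cons(c, c), cons(c, c)), m(a, cons(c, cons(a, c)), cons(q(c), a))), c)  →  cons(cons(cons(cons(c, c), cons(c, c)), cons(q(c), a)), c)   [R2 at 1.2]
4. cons(cons(cons(cons(c, c), cons(c, c)), cons(q(c), a)), c)  →  cons(cons(cons(cons(c, c), cons(c, c)), cons(a, a)), c)   [R3 at 1.2.1]

cons(cons(cons(cons(c, c), cons(c, c)), cons(a, a)), c)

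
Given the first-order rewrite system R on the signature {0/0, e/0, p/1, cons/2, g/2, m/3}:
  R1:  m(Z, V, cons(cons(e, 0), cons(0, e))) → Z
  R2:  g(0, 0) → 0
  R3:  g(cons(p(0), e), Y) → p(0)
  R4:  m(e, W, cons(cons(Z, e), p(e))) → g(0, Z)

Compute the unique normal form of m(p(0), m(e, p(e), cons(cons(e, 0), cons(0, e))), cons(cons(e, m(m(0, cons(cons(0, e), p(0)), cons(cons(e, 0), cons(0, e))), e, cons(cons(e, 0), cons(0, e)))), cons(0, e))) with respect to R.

1. m(p(0), m(e, p(e), cons(cons(e, 0), cons(0, e))), cons(cons(e, m(m(0, cons(cons(0, e), p(0)), cons(cons(e, 0), cons(0, e))), e, cons(cons(e, 0), cons(0, e)))), cons(0, e)))  →  m(p(0), e, cons(cons(e, m(m(0, cons(cons(0, e), p(0)), cons(cons(e, 0), cons(0, e))), e, cons(cons(e, 0), cons(0, e)))), cons(0, e)))   [R1 at 2]
2. m(p(0), e, cons(cons(e, m(m(0, cons(cons(0, e), p(0)), cons(cons(e, 0), cons(0, e))), e, cons(cons(e, 0), cons(0, e)))), cons(0, e)))  →  m(p(0), e, cons(cons(e, m(0, cons(cons(0, e), p(0)), cons(cons(e, 0), cons(0, e)))), cons(0, e)))   [R1 at 3.1.2]
3. m(p(0), e, cons(cons(e, m(0, cons(cons(0, e), p(0)), cons(cons(e, 0), cons(0, e)))), cons(0, e)))  →  m(p(0), e, cons(cons(e, 0), cons(0, e)))   [R1 at 3.1.2]
4. m(p(0), e, cons(cons(e, 0), cons(0, e)))  →  p(0)   [R1 at ε]

p(0)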